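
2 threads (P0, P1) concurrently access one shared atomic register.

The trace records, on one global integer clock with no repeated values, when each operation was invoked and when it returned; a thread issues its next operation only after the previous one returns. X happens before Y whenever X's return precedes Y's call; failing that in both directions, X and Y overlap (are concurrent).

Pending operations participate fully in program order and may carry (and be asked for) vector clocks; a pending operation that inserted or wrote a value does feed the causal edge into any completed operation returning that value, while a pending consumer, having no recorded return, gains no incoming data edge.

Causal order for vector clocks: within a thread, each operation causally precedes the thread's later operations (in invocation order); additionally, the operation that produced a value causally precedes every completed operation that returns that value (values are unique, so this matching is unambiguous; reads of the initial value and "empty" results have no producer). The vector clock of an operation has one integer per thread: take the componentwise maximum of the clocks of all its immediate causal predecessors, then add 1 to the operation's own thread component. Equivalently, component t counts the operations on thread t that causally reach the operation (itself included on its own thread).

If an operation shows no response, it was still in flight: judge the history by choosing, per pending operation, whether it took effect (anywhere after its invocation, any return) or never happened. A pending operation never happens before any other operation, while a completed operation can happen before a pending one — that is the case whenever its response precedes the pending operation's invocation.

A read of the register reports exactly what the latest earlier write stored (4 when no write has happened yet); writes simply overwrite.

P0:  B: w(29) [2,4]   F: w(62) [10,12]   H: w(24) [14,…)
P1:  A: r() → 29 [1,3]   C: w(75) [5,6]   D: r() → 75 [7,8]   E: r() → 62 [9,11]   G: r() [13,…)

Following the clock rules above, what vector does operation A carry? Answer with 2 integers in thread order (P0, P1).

(1, 1)

no predecessors for B (invoked 2): P0 increments from zero → (1, 0)
VC(A, invoked at 1): max of VC(B)=(1, 0), then +1 on thread P1 → (1, 1)
VC(F, invoked at 10): max of VC(B)=(1, 0), then +1 on thread P0 → (2, 0)
VC(C, invoked at 5): max of VC(A)=(1, 1), then +1 on thread P1 → (1, 2)
VC(H, invoked at 14): max of VC(F)=(2, 0), then +1 on thread P0 → (3, 0)
VC(D, invoked at 7): max of VC(C)=(1, 2), then +1 on thread P1 → (1, 3)
VC(E, invoked at 9): max of VC(D)=(1, 3), VC(F)=(2, 0), then +1 on thread P1 → (2, 4)
VC(G, invoked at 13): max of VC(E)=(2, 4), then +1 on thread P1 → (2, 5)
target: VC(A) = (1, 1)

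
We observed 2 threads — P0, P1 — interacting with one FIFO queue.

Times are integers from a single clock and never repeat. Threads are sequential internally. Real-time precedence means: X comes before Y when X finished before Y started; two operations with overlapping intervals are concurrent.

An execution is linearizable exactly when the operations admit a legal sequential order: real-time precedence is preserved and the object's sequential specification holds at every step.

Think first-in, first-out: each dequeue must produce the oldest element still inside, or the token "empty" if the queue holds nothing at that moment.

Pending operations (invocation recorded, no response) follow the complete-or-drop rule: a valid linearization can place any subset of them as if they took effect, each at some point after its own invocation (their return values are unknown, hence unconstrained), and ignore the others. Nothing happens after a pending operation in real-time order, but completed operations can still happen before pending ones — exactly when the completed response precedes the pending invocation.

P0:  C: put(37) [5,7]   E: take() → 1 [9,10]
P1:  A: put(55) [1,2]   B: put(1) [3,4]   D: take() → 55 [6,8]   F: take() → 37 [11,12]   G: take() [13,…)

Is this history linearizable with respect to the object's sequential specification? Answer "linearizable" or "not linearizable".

witness order: A, B, C, D, E, F
1. A put(55), leaving queue <55>
2. B put(1), leaving queue <55,1>
3. C put(37), leaving queue <55,1,37>
4. D take() → 55, leaving queue <1,37>
5. E take() → 1, leaving queue <37>
6. F take() → 37, leaving queue <>

linearizable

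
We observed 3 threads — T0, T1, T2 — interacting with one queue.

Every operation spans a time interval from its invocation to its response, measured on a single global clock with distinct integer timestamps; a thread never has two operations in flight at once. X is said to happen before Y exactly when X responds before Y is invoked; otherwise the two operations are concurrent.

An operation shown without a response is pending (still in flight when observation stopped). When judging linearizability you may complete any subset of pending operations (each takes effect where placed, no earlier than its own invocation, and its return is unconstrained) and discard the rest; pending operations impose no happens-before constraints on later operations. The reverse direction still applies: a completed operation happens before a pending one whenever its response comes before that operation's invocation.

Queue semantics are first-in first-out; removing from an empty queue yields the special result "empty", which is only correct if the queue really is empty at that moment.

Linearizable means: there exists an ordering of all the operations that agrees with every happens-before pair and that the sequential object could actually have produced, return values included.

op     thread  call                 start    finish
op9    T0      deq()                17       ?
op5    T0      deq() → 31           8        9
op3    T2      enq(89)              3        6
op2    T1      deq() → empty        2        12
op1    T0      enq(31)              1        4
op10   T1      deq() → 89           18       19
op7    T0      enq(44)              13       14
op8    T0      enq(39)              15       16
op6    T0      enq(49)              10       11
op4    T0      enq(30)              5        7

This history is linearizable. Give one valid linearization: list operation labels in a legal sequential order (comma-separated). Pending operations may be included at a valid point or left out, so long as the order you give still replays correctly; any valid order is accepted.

after step 1 (op2 deq() → empty): queue <>
after step 2 (op1 enq(31)): queue <31>
after step 3 (op3 enq(89)): queue <31,89>
after step 4 (op4 enq(30)): queue <31,89,30>
after step 5 (op5 deq() → 31): queue <89,30>
after step 6 (op6 enq(49)): queue <89,30,49>
after step 7 (op7 enq(44)): queue <89,30,49,44>
after step 8 (op8 enq(39)): queue <89,30,49,44,39>
after step 9 (op10 deq() → 89): queue <30,49,44,39>

op2, op1, op3, op4, op5, op6, op7, op8, op10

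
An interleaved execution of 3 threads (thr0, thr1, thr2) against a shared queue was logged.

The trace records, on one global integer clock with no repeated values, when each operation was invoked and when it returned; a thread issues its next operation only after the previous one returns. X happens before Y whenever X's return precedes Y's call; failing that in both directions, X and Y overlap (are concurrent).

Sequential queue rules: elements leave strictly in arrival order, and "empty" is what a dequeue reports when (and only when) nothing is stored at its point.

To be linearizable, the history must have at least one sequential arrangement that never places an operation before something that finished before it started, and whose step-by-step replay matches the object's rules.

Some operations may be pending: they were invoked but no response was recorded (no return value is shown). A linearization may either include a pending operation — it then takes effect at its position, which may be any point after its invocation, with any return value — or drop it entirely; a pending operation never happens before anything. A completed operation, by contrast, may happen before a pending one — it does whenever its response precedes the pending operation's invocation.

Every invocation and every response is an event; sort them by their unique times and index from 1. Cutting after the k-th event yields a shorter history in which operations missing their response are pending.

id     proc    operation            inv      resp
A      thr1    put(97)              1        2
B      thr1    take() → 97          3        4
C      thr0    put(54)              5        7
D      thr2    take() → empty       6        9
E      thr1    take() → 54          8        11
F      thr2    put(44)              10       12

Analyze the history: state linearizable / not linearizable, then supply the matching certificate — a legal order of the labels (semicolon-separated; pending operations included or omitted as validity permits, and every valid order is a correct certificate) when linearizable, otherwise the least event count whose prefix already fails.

step 1: A put(97) — queue <97>
step 2: B take() → 97 — queue <>
step 3: C put(54) — queue <54>
step 4: E take() → 54 — queue <>
step 5: D take() → empty — queue <>
step 6: F put(44) — queue <44>

linearizable — witness: A; B; C; E; D; F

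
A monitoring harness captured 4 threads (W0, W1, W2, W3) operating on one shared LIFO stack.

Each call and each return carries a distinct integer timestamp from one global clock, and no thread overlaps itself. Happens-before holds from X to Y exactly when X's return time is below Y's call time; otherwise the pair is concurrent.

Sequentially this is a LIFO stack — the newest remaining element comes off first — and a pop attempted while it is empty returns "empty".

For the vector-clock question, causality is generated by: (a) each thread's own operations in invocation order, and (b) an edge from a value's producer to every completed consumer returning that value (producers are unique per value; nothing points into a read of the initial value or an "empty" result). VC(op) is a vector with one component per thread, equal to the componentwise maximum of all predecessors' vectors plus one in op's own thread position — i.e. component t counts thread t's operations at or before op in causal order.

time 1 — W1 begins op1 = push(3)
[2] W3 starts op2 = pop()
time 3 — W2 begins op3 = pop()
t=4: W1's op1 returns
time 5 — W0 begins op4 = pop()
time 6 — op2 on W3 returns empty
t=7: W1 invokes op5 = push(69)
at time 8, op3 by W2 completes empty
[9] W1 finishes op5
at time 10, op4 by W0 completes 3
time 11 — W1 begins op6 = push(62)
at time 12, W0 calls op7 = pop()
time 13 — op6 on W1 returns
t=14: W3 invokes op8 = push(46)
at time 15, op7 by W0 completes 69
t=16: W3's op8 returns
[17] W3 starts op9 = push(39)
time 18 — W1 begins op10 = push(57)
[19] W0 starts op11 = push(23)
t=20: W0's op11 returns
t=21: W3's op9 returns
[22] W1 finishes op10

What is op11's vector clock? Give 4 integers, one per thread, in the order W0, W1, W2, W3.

(3, 2, 0, 0)

op2 (invocation 2): nothing precedes it; W3's component alone gives (0, 0, 0, 1)
op3 (invocation 3): nothing precedes it; W2's component alone gives (0, 0, 1, 0)
op1 (invocation 1): nothing precedes it; W1's component alone gives (0, 1, 0, 0)
invoked at 14, op8 merges VC(op2)=(0, 0, 0, 1) and bumps W3's slot → (0, 0, 0, 2)
invoked at 7, op5 merges VC(op1)=(0, 1, 0, 0) and bumps W1's slot → (0, 2, 0, 0)
invoked at 5, op4 merges VC(op1)=(0, 1, 0, 0) and bumps W0's slot → (1, 1, 0, 0)
invoked at 17, op9 merges VC(op8)=(0, 0, 0, 2) and bumps W3's slot → (0, 0, 0, 3)
invoked at 11, op6 merges VC(op5)=(0, 2, 0, 0) and bumps W1's slot → (0, 3, 0, 0)
invoked at 18, op10 merges VC(op6)=(0, 3, 0, 0) and bumps W1's slot → (0, 4, 0, 0)
invoked at 12, op7 merges VC(op4)=(1, 1, 0, 0), VC(op5)=(0, 2, 0, 0) and bumps W0's slot → (2, 2, 0, 0)
invoked at 19, op11 merges VC(op7)=(2, 2, 0, 0) and bumps W0's slot → (3, 2, 0, 0)
target: VC(op11) = (3, 2, 0, 0)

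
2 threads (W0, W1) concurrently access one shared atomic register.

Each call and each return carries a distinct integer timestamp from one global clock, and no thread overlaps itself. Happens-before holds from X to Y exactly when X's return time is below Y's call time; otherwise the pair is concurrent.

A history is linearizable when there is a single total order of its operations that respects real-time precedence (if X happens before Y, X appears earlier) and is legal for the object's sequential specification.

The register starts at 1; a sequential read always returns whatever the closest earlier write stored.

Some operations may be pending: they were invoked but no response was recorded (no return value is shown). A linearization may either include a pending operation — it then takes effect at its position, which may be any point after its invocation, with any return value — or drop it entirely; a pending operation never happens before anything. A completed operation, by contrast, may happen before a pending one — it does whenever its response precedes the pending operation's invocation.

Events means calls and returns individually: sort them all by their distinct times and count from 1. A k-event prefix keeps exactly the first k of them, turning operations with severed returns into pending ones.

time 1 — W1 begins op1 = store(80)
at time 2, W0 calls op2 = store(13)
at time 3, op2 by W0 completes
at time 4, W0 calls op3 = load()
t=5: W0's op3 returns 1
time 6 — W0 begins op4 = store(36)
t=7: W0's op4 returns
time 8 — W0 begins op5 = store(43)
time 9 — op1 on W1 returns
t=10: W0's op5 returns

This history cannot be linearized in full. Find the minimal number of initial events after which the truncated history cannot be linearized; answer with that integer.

one valid order for events 1..4 is op1, op2:
after step 1 (op1 store(80) (pending, included)): value 80
after step 2 (op2 store(13)): value 13
adding event 5 (op3 responds at 5) leaves no legal real-time order
completion choices over the 1 pending operation (op1) were checked; none helps
one such order, op2, op3 (pending dropped), breaks at step 2 where op3 load() → 1 is illegal

5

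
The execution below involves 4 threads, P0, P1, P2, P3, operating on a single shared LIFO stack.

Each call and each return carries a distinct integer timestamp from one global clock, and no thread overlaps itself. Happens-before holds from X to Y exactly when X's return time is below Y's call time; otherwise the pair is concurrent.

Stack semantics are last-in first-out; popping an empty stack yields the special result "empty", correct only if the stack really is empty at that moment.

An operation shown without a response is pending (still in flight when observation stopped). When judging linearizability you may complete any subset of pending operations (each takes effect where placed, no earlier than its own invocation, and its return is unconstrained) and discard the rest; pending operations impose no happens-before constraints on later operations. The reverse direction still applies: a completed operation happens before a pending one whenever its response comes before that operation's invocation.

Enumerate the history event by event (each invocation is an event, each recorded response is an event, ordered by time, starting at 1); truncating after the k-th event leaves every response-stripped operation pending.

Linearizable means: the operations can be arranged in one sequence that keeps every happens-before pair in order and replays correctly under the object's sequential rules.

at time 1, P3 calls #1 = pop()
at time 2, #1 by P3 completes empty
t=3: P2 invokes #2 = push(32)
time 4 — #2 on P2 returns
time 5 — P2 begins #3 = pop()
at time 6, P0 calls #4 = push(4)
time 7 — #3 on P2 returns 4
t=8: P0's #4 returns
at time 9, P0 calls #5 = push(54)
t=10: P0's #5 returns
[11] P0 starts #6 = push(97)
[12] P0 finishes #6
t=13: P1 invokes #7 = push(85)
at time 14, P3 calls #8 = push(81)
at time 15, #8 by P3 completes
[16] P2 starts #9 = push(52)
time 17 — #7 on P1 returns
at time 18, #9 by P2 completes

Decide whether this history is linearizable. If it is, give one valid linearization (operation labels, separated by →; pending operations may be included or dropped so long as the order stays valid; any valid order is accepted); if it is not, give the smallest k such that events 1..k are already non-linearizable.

step 1: #1 pop() → empty — stack <>
step 2: #2 push(32) — stack <32>
step 3: #4 push(4) — stack <32,4>
step 4: #3 pop() → 4 — stack <32>
step 5: #5 push(54) — stack <32,54>
step 6: #6 push(97) — stack <32,54,97>
step 7: #7 push(85) — stack <32,54,97,85>
step 8: #8 push(81) — stack <32,54,97,85,81>
step 9: #9 push(52) — stack <32,54,97,85,81,52>

linearizable — witness: #1 → #2 → #4 → #3 → #5 → #6 → #7 → #8 → #9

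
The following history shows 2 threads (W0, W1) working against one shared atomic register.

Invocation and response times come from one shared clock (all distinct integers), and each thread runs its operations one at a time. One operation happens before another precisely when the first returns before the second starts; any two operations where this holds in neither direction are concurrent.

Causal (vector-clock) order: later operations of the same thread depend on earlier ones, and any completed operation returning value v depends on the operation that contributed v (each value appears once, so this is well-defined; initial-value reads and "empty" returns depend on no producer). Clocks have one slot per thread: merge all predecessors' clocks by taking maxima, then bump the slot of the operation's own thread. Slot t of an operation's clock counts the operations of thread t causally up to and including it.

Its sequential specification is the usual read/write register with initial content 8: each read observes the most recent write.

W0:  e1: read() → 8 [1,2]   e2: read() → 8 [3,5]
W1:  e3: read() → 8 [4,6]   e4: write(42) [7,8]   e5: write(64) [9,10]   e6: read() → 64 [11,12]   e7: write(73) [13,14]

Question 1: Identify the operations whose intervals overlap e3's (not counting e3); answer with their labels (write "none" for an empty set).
concurrent with e3 ([4,6]): every op whose interval crosses 4..6
e1 [1,2]: before
e2 [3,5]: concurrent
e4 [7,8]: after
e5 [9,10]: after
e6 [11,12]: after
e7 [13,14]: after

e2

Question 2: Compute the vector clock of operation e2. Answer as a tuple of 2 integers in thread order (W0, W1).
invoked at 4, e3 has no predecessors; its own W1 bump gives (0, 1)
invoked at 1, e1 has no predecessors; its own W0 bump gives (1, 0)
e4, invoked 7, takes VC(e3)=(0, 1) under max, adds 1 for W1 → (0, 2)
e2, invoked 3, takes VC(e1)=(1, 0) under max, adds 1 for W0 → (2, 0)
e5, invoked 9, takes VC(e4)=(0, 2) under max, adds 1 for W1 → (0, 3)
e6, invoked 11, takes VC(e5)=(0, 3) under max, adds 1 for W1 → (0, 4)
e7, invoked 13, takes VC(e6)=(0, 4) under max, adds 1 for W1 → (0, 5)
target: VC(e2) = (2, 0)

(2, 0)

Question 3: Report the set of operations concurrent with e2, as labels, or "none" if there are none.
overlap test against e2 [3,5]: concurrent iff the interval meets 3..5
e1 [1,2]: before
e3 [4,6]: concurrent
e4 [7,8]: after
e5 [9,10]: after
e6 [11,12]: after
e7 [13,14]: after

e3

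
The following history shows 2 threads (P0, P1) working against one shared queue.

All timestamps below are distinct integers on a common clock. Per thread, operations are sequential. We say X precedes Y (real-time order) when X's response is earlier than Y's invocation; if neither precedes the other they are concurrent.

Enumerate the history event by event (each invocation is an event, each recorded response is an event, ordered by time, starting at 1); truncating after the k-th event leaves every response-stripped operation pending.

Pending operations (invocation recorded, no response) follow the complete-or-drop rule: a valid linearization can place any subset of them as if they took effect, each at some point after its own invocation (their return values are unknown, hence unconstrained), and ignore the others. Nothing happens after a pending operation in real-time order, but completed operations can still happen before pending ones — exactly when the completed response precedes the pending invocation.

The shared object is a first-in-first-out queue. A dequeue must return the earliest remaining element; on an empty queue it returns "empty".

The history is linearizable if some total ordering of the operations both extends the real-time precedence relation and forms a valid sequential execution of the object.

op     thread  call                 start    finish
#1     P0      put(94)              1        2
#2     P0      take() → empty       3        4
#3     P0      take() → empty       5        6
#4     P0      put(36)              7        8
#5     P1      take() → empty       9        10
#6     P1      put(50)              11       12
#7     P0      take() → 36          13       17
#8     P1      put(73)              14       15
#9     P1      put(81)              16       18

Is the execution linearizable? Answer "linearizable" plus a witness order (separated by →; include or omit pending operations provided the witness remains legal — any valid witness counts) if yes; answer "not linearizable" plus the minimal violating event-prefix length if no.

not linearizable — minimal violating prefix: 4 events

events 1..3 are fine; event 4 — the response of #2 at time 4 — makes the prefix non-linearizable
exhaustive check: the 2 completed queue ops admit one real-time order; illegal
e.g. #1, #2: illegal at step 2, since #2 take() → empty cannot apply there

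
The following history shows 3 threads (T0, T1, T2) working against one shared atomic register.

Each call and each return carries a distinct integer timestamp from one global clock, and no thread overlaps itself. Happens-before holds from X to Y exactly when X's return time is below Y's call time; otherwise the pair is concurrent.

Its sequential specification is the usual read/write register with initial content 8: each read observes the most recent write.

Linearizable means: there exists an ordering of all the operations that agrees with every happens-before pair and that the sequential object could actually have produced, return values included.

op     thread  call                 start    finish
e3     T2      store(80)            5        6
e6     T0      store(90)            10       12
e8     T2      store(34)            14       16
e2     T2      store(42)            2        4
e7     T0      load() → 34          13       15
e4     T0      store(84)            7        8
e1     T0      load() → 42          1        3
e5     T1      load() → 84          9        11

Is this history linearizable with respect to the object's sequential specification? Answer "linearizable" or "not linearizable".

a witness: e2, e1, e3, e4, e5, e6, e8, e7
after step 1 (e2 store(42)): value 42
after step 2 (e1 load() → 42): value 42
after step 3 (e3 store(80)): value 80
after step 4 (e4 store(84)): value 84
after step 5 (e5 load() → 84): value 84
after step 6 (e6 store(90)): value 90
after step 7 (e8 store(34)): value 34
after step 8 (e7 load() → 34): value 34

linearizable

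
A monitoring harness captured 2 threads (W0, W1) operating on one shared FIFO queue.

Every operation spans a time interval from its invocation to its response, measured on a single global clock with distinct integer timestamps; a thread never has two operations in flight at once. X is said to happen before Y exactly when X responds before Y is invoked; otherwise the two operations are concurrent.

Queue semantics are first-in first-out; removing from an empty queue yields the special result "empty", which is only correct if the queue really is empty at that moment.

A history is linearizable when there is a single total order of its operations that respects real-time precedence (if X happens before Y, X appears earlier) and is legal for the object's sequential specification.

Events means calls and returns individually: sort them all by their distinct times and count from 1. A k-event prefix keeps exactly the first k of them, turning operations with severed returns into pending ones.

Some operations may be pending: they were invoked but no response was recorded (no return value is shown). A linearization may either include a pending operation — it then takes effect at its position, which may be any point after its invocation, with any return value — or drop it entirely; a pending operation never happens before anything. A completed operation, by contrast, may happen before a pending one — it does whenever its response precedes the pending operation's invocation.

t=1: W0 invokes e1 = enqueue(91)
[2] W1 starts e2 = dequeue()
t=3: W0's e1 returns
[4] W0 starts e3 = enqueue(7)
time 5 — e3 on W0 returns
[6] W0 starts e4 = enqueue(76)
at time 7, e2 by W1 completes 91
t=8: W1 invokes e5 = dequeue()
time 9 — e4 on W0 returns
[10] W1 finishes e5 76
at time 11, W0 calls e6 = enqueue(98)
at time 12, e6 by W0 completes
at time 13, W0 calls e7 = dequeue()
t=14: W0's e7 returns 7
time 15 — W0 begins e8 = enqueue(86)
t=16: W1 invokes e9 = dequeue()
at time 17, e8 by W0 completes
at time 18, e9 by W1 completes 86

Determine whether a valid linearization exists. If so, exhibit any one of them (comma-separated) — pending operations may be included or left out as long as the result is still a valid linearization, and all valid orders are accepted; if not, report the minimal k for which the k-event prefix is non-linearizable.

not linearizable — minimal violating prefix: 10 events

events 1..9 are fine; event 10 — the response of e5 at time 10 — makes the prefix non-linearizable
real-time-consistent orders of the 5 completed operations: 7 — all fail the FIFO queue replay
e.g. e1, e2, e3, e4, e5: illegal at step 5, since e5 dequeue() → 76 cannot apply there
e.g. e1, e2, e3, e5, e4: illegal at step 4, since e5 dequeue() → 76 cannot apply there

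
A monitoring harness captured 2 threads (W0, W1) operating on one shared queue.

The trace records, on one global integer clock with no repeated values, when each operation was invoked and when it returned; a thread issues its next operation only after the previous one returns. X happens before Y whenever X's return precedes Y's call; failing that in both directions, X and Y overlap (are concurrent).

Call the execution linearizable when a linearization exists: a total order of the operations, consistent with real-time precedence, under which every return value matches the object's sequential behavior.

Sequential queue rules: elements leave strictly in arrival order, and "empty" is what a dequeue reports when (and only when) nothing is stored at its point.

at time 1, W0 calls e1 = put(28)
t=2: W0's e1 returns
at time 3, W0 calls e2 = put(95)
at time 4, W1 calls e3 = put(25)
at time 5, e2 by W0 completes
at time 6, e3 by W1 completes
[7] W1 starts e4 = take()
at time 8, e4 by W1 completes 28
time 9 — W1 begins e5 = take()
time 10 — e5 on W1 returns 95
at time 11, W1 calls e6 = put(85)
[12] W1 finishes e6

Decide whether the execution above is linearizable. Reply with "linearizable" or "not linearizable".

linearizable

a witness: e1, e2, e3, e4, e5, e6
step 1: e1 put(28) — queue <28>
step 2: e2 put(95) — queue <28,95>
step 3: e3 put(25) — queue <28,95,25>
step 4: e4 take() → 28 — queue <95,25>
step 5: e5 take() → 95 — queue <25>
step 6: e6 put(85) — queue <25,85>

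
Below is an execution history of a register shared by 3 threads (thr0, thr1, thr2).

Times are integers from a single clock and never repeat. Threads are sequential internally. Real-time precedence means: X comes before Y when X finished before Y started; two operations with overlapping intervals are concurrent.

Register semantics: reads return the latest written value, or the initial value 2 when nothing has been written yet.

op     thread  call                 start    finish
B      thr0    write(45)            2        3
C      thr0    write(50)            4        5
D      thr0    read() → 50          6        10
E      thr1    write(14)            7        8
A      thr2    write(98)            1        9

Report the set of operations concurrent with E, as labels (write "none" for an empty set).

overlap test against E [7,8]: concurrent iff the interval meets 7..8
A [1,9]: concurrent
B [2,3]: before
C [4,5]: before
D [6,10]: concurrent

A, D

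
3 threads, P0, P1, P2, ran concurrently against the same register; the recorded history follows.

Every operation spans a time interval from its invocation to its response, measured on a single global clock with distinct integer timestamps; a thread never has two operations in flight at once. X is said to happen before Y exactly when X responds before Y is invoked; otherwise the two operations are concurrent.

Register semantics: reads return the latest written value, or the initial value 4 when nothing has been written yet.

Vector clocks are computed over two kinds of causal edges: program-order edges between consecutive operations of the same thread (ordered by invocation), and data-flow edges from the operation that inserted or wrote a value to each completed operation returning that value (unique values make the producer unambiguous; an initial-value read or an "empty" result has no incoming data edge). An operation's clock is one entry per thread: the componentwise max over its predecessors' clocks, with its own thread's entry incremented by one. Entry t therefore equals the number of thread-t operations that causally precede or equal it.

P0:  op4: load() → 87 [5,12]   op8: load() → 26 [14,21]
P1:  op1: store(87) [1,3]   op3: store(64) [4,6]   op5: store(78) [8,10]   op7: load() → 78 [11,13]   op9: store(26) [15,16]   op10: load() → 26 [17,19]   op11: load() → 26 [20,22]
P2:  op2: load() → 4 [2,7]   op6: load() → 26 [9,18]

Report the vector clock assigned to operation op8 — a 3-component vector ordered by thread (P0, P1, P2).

(2, 5, 0)

no predecessors for op2 (invoked 2): P2 increments from zero → (0, 0, 1)
no predecessors for op1 (invoked 1): P1 increments from zero → (0, 1, 0)
invoked at 4, op3 merges VC(op1)=(0, 1, 0) and bumps P1's slot → (0, 2, 0)
invoked at 5, op4 merges VC(op1)=(0, 1, 0) and bumps P0's slot → (1, 1, 0)
invoked at 8, op5 merges VC(op3)=(0, 2, 0) and bumps P1's slot → (0, 3, 0)
invoked at 11, op7 merges VC(op5)=(0, 3, 0) and bumps P1's slot → (0, 4, 0)
invoked at 15, op9 merges VC(op7)=(0, 4, 0) and bumps P1's slot → (0, 5, 0)
invoked at 17, op10 merges VC(op9)=(0, 5, 0) and bumps P1's slot → (0, 6, 0)
invoked at 9, op6 merges VC(op2)=(0, 0, 1), VC(op9)=(0, 5, 0) and bumps P2's slot → (0, 5, 2)
invoked at 20, op11 merges VC(op9)=(0, 5, 0), VC(op10)=(0, 6, 0) and bumps P1's slot → (0, 7, 0)
invoked at 14, op8 merges VC(op4)=(1, 1, 0), VC(op9)=(0, 5, 0) and bumps P0's slot → (2, 5, 0)
target: VC(op8) = (2, 5, 0)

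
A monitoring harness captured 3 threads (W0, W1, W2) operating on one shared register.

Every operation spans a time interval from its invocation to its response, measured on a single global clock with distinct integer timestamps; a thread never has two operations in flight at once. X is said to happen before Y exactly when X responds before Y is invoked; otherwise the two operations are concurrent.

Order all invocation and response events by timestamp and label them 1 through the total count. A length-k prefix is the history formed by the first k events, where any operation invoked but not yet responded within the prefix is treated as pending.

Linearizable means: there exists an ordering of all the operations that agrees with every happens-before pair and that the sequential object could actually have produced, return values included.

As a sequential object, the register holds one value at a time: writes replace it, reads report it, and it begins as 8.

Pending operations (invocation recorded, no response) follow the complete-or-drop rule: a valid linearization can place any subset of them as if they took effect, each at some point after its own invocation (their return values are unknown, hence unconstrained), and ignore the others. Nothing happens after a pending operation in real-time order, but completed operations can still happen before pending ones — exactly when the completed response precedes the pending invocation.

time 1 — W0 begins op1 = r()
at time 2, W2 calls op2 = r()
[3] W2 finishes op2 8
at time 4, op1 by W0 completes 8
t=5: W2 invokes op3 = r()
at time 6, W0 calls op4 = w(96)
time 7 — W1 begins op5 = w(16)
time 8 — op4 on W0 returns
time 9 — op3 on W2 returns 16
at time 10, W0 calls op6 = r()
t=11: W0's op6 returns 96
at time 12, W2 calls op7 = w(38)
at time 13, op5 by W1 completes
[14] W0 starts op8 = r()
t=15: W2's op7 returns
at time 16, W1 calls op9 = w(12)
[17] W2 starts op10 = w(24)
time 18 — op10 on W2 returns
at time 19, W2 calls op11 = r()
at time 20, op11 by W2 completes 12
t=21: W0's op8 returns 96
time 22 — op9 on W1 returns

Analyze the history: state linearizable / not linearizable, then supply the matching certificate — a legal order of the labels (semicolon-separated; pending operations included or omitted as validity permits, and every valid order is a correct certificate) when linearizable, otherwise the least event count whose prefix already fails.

linearizable — witness: op1; op2; op5; op3; op4; op6; op8; op7; op10; op9; op11

1. op1 r() → 8, leaving value 8
2. op2 r() → 8, leaving value 8
3. op5 w(16), leaving value 16
4. op3 r() → 16, leaving value 16
5. op4 w(96), leaving value 96
6. op6 r() → 96, leaving value 96
7. op8 r() → 96, leaving value 96
8. op7 w(38), leaving value 38
9. op10 w(24), leaving value 24
10. op9 w(12), leaving value 12
11. op11 r() → 12, leaving value 12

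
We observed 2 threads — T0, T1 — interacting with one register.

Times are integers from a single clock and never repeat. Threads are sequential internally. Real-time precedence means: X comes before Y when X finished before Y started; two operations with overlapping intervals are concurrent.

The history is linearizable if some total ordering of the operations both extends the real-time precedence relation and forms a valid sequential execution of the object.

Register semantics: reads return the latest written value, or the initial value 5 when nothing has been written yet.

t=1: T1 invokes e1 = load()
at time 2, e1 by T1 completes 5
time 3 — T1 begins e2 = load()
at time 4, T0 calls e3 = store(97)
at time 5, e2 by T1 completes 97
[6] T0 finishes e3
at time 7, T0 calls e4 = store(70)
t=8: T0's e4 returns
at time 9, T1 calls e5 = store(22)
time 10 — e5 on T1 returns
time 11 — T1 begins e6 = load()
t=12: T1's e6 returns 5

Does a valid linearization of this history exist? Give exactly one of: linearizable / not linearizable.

events 1..11 are fine; event 12 — the response of e6 at time 12 — makes the prefix non-linearizable
real-time-consistent orders of the 6 completed operations: 2 — all fail the register replay
one such order, e1, e2, e3, e4, e5, e6, breaks at step 2 where e2 load() → 97 is illegal
one such order, e1, e3, e2, e4, e5, e6, breaks at step 6 where e6 load() → 5 is illegal

not linearizable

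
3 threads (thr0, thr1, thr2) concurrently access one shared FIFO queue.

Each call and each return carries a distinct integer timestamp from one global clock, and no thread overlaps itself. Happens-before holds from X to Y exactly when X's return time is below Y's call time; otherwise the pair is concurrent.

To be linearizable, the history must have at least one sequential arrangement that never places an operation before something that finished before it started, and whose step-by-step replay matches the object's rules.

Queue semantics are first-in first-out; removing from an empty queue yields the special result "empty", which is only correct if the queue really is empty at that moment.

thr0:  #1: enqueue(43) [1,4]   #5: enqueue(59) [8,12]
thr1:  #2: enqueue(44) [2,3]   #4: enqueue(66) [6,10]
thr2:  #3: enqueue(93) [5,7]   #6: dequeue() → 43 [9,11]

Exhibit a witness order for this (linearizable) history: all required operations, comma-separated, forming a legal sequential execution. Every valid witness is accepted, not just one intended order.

#1, #2, #3, #4, #5, #6

after step 1 (#1 enqueue(43)): queue <43>
after step 2 (#2 enqueue(44)): queue <43,44>
after step 3 (#3 enqueue(93)): queue <43,44,93>
after step 4 (#4 enqueue(66)): queue <43,44,93,66>
after step 5 (#5 enqueue(59)): queue <43,44,93,66,59>
after step 6 (#6 dequeue() → 43): queue <44,93,66,59>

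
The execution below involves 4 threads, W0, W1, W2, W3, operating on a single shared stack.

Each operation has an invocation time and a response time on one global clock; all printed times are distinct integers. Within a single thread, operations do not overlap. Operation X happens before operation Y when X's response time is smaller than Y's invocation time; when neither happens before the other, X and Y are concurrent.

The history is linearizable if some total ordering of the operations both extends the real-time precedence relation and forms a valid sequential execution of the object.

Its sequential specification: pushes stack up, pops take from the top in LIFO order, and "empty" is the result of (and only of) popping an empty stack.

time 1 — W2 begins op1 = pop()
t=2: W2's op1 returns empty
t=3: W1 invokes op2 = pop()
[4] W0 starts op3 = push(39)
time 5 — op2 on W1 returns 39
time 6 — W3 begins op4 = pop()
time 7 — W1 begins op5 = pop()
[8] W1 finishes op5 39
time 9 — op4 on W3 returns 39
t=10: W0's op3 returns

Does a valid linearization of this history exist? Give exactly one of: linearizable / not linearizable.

not linearizable

already the first 8 events (up to op5's response at time 8) admit no linearization; the first 7 still do
exhaustive check: the 3 completed stack ops admit one real-time order; illegal
no escape via the 2 pending operations (op3, op4): every completion choice fails
for example op1, op2, op5 (pending dropped) fails at step 2: op2 pop() → 39 is not legal there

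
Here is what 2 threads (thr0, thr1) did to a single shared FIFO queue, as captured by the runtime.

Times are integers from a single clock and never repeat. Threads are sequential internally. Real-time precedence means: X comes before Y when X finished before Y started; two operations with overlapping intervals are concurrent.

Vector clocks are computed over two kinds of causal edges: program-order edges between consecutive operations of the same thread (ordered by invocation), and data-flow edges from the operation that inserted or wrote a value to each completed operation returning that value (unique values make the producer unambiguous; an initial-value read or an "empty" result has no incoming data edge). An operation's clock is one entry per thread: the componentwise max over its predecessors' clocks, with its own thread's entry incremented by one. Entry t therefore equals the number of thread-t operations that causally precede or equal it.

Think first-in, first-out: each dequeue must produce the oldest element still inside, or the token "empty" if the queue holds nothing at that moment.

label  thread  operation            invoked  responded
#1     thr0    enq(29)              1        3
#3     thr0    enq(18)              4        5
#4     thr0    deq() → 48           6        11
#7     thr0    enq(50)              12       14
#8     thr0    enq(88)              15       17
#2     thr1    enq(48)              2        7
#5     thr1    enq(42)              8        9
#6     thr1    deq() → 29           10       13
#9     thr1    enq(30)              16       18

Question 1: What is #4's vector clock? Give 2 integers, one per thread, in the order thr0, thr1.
(3, 1)

root op #2, invoked 2: fresh clock plus thr1's own tick → (0, 1)
root op #1, invoked 1: fresh clock plus thr0's own tick → (1, 0)
VC(#5, invoked at 8): max of VC(#2)=(0, 1), then +1 on thread thr1 → (0, 2)
VC(#3, invoked at 4): max of VC(#1)=(1, 0), then +1 on thread thr0 → (2, 0)
VC(#6, invoked at 10): max of VC(#1)=(1, 0), VC(#5)=(0, 2), then +1 on thread thr1 → (1, 3)
VC(#4, invoked at 6): max of VC(#2)=(0, 1), VC(#3)=(2, 0), then +1 on thread thr0 → (3, 1)
VC(#9, invoked at 16): max of VC(#6)=(1, 3), then +1 on thread thr1 → (1, 4)
VC(#7, invoked at 12): max of VC(#4)=(3, 1), then +1 on thread thr0 → (4, 1)
VC(#8, invoked at 15): max of VC(#7)=(4, 1), then +1 on thread thr0 → (5, 1)
target: VC(#4) = (3, 1)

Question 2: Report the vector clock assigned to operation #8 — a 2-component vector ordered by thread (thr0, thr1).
(5, 1)

no predecessors for #2 (invoked 2): thr1 increments from zero → (0, 1)
no predecessors for #1 (invoked 1): thr0 increments from zero → (1, 0)
#5 (invocation 8): componentwise max over VC(#2)=(0, 1), +1 at thr1, giving (0, 2)
#3 (invocation 4): componentwise max over VC(#1)=(1, 0), +1 at thr0, giving (2, 0)
#6 (invocation 10): componentwise max over VC(#1)=(1, 0), VC(#5)=(0, 2), +1 at thr1, giving (1, 3)
#4 (invocation 6): componentwise max over VC(#2)=(0, 1), VC(#3)=(2, 0), +1 at thr0, giving (3, 1)
#9 (invocation 16): componentwise max over VC(#6)=(1, 3), +1 at thr1, giving (1, 4)
#7 (invocation 12): componentwise max over VC(#4)=(3, 1), +1 at thr0, giving (4, 1)
#8 (invocation 15): componentwise max over VC(#7)=(4, 1), +1 at thr0, giving (5, 1)
target: VC(#8) = (5, 1)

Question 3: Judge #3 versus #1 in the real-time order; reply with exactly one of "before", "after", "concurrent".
after

#3 spans [4,5], #1 spans [1,3]
resp(#1)=3 < inv(#3)=4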